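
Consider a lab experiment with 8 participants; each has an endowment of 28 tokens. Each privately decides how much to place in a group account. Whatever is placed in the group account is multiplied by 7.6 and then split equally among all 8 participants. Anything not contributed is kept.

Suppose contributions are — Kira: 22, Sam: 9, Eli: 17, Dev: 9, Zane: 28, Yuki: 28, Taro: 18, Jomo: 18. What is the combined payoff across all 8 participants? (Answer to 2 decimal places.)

Total contributed: 22 + 9 + 17 + 9 + 28 + 28 + 18 + 18 = 149; total kept: 8 × 28 − 149 = 75.
The group account pays out 7.6 × 149 = 1132.40 in aggregate.
Group total = 75 + 1132.40 = 1207.40.

1207.40 tokens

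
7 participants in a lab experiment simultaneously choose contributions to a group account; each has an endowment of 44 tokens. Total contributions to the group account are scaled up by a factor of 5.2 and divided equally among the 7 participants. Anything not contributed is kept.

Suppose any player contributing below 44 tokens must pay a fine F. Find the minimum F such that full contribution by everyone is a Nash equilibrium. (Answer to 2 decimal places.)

Given the others contribute fully, the best deviation is to contribute 0 (any partial contribution still incurs the fine and gives up units whose private return 0.7429 is below 1).
Deviating from 44 to 0 saves 44 tokens but forfeits the deviator's share of the drop in the group account: 5.2/7 × 44 = 32.69.
So the deviation gain is 44 − 32.69 = 11.31, and the fine must be at least 11.31 tokens to wipe it out.

11.31 tokens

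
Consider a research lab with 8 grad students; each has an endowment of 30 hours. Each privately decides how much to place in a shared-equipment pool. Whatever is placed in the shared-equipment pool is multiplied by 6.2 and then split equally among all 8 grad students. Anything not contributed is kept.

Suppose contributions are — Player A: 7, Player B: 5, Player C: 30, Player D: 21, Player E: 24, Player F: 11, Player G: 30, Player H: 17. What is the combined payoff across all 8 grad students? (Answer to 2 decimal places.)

Total contributed: 7 + 5 + 30 + 21 + 24 + 11 + 30 + 17 = 145; total kept: 8 × 30 − 145 = 95.
The shared-equipment pool pays out 6.2 × 145 = 899.00 in aggregate.
Group total = 95 + 899.00 = 994.00.

994.00 hours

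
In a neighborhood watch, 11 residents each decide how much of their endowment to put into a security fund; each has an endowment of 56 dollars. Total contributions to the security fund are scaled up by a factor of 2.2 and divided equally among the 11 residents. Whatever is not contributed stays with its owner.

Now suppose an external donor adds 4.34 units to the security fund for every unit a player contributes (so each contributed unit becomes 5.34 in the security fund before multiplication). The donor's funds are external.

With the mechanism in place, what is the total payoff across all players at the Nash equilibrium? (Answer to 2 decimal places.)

7236.77 dollars

With the mechanism, a contributed unit returns 2.2 × 5.34 / 11 = 1.0680 per unit of net cost to the contributor — now above 1 — so contributing fully is weakly dominant for every player.
So the Nash equilibrium is full contribution by all 11; the group earns 2.2 × 5.34 × 616 = 7236.77.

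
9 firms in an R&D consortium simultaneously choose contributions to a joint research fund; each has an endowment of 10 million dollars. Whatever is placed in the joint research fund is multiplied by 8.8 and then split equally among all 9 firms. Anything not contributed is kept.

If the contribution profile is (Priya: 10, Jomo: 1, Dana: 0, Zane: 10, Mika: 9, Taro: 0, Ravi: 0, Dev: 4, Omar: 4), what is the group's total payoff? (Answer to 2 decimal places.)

Total contributed: 10 + 1 + 0 + 10 + 9 + 0 + 0 + 4 + 4 = 38; total kept: 9 × 10 − 38 = 52.
The joint research fund pays out 8.8 × 38 = 334.40 in aggregate.
Group total = 52 + 334.40 = 386.40.

386.40 million dollars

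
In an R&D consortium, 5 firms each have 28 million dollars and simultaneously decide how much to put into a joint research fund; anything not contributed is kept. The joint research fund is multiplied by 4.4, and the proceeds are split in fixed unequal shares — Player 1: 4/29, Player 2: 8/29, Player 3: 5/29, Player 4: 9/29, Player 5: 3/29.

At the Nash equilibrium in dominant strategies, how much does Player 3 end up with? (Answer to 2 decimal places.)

Player j's private return per contributed unit is 4.4 × (j's share). Contributing is weakly dominant for j when that share is at least 1/4.4 = 0.2273, and contributing 0 is dominant otherwise.
Player 2 and Player 4 clear that bar, contributing 28 each; the remaining 3 contribute 0. Total contributed: 56.
Player 3 keeps 28 and receives 4.4 × 56 × 5/29 = 42.48 from the joint research fund, for a payoff of 70.48.

70.48 million dollars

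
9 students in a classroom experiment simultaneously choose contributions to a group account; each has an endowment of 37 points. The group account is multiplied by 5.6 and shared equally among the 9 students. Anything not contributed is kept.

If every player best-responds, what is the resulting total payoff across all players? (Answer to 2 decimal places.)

Each contributed unit returns 5.6/9 = 0.6222 to its contributor — below 1 — so contributing 0 is dominant for every player. At the Nash equilibrium everyone keeps their 37, and the group total is 9 × 37 = 333.

333.00 points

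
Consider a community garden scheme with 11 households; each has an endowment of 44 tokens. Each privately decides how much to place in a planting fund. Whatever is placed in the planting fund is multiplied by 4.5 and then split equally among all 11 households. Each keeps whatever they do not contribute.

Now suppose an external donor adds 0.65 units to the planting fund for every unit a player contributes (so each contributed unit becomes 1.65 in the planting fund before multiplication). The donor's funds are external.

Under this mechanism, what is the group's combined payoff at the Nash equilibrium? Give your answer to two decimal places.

484.00 tokens

The effective private return is 4.5 × 1.65 / 11 = 0.6750, which is still under 1, so the mechanism doesn't change anyone's dominant strategy: zero contribution.
At the Nash equilibrium no one contributes; group total payoff = 11 × 44 = 484.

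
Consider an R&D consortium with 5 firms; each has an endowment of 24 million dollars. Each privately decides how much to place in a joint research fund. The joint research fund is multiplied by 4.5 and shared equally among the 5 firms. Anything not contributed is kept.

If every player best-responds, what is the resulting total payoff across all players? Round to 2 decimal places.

Each contributed unit returns 4.5/5 = 0.9000 to its contributor — below 1 — so contributing 0 is dominant for every player. At the Nash equilibrium everyone keeps their 24, and the group total is 5 × 24 = 120.

120.00 million dollars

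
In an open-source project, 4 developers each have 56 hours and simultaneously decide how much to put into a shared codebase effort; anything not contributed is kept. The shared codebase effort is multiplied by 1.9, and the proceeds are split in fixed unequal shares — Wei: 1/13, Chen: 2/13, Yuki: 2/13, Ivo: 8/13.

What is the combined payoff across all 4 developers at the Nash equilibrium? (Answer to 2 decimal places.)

274.40 hours

For player j, contributing a unit is worthwhile iff 1.9 × (j's share) ≥ 1, i.e. iff j's share is at least 0.5263.
Only Ivo (8/13) clears that bar, contributing 56; the remaining 3 contribute 0. Total contributed: 56.
The shared codebase effort pays out 1.9 × 56 = 106.40 in total (split across the unequal shares, but the aggregate is all that matters for the group sum).
The 3 free-riders keep 56 each, adding 168. Group total = 168 + 106.40 = 274.40.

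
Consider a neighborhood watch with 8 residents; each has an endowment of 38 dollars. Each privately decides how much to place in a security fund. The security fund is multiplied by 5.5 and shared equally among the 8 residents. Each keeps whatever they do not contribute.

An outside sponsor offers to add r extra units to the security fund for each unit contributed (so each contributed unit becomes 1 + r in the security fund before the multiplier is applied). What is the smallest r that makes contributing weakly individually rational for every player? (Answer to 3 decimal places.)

With matching at rate r, one contributed unit becomes (1 + r) in the security fund and returns 5.5 × (1 + r) / 8 to the contributor.
Setting this equal to 1: 1 + r = 8/5.5 = 1.4545.
So the minimum matching rate is r = 1.4545 − 1 = 0.455.

0.455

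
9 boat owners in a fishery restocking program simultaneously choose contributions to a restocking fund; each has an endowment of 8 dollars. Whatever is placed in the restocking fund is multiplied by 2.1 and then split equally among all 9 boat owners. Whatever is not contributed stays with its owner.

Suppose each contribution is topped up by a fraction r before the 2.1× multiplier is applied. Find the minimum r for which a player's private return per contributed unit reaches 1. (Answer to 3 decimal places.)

3.286

With matching at rate r, one contributed unit becomes (1 + r) in the restocking fund and returns 2.1 × (1 + r) / 9 to the contributor.
Setting this equal to 1: 1 + r = 9/2.1 = 4.2857.
So the minimum matching rate is r = 4.2857 − 1 = 3.286.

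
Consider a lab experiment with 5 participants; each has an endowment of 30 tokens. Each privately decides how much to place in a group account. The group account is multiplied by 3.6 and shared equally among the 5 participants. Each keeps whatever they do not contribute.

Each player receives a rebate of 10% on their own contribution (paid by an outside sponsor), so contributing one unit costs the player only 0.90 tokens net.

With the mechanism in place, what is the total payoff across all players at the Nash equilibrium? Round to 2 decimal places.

Even with the mechanism, each unit contributed returns only (3.6/5) / 0.90 = 0.8000 per unit of net cost, so contributing nothing is still dominant.
Everyone keeps their endowment and the group total is 5 × 30 = 150.

150.00 tokens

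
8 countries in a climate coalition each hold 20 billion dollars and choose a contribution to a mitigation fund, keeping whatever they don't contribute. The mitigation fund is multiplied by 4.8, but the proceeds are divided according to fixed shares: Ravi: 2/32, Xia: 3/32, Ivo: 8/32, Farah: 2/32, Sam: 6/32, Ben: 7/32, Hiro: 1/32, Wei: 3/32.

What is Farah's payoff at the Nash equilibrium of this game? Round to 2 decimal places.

32.00 billion dollars

A player with share s gets back 4.8·s per unit contributed, so full contribution is dominant for anyone with s > 1/4.8 = 0.2083 and zero contribution is dominant for anyone below.
Ivo and Ben clear that bar, contributing 20 each; the remaining 6 contribute 0. Total contributed: 40.
Farah keeps 20 and receives 4.8 × 40 × 2/32 = 12.00 from the mitigation fund, for a payoff of 32.00.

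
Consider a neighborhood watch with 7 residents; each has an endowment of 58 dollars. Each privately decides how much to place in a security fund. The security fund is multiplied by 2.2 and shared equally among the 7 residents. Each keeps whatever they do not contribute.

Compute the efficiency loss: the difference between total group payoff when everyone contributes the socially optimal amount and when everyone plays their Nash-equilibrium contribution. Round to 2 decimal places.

Each contributed unit returns 2.2/7 = 0.3143 to its contributor — below 1 — so contributing 0 is dominant for every player. At the Nash equilibrium everyone keeps their 58, and the group total is 7 × 58 = 406.
Each contributed unit returns 2.200 to the group as a whole (0.3143 to each of 7 players), which exceeds 1, so the social optimum is full contribution: group total = 2.200 × 406 = 893.20.
Efficiency loss = 893.20 − 406 = 487.20.

487.20 dollars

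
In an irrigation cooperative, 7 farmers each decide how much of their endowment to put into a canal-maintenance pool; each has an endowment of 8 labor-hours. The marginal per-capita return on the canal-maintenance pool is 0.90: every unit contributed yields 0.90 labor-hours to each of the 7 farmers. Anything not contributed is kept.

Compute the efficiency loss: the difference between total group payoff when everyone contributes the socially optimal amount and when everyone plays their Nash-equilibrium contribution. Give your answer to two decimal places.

296.80 labor-hours

The private return per contributed unit is 0.90 < 1, so contributing 0 is dominant for every player. At the Nash equilibrium everyone keeps their 8, and the group total is 7 × 8 = 56.
Each contributed unit returns 6.300 to the group as a whole (0.90 to each of 7 players), which exceeds 1, so the social optimum is full contribution: group total = 6.300 × 56 = 352.80.
Efficiency loss = 352.80 − 56 = 296.80.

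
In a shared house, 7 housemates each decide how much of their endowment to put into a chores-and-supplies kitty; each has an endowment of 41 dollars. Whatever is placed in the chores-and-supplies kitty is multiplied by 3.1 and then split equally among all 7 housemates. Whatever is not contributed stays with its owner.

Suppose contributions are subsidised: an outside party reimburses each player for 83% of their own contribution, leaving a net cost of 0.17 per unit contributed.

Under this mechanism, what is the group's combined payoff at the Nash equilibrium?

Under the mechanism each unit contributed yields (3.1/7) / 0.17 = 2.6050 back to its contributor per unit of net cost, which exceeds 1, making full contribution the dominant choice for everyone.
So the Nash equilibrium is full contribution by all 7; the group earns 7 × (41 × 0.83 + 3.1 × 41) = 1127.91.

1127.91 dollars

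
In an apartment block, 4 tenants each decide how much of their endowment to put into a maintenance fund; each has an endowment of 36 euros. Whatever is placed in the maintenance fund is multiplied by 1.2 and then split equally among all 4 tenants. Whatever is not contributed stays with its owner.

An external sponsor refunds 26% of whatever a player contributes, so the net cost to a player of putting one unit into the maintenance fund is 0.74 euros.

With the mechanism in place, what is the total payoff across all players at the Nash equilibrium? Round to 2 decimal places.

With the mechanism, a contributed unit returns (1.2/4) / 0.74 = 0.4054 per unit of net cost — still below 1 — so contributing 0 remains dominant for every player.
Everyone keeps their endowment and the group total is 4 × 36 = 144.

144.00 euros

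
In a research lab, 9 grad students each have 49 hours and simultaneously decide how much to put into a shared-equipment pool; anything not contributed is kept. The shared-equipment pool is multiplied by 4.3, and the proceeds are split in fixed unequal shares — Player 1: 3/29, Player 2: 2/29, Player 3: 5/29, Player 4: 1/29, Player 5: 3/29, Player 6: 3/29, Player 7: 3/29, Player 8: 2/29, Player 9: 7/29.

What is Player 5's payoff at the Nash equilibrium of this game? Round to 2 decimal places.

Each unit j contributes comes back to j as 4.3 × (j's share), so j prefers to contribute only if that share exceeds 1/4.3 = 0.2326; otherwise keeping the unit dominates.
The only share above 0.2326 is Player 9's 7/29, contributing 49; the remaining 8 contribute 0. Total contributed: 49.
Player 5 keeps 49 and receives 4.3 × 49 × 3/29 = 21.80 from the shared-equipment pool, for a payoff of 70.80.

70.80 hours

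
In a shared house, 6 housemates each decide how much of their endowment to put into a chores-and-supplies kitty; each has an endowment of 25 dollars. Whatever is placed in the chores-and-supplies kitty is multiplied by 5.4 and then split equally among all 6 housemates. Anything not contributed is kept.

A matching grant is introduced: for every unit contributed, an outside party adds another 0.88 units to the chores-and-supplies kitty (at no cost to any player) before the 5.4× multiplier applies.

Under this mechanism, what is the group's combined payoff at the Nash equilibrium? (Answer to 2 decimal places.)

The effective private return per unit is now 5.4 × 1.88 / 6 = 1.6920 > 1, so every player's dominant strategy flips to full contribution.
At the Nash equilibrium everyone contributes 25. Group total payoff = 5.4 × 1.88 × 150 = 1522.80.

1522.80 dollars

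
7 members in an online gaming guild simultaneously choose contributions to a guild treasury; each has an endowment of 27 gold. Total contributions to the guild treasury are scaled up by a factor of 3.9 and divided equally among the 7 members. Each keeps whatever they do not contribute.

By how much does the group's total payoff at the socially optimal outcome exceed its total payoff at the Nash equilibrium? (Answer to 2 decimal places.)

548.10 gold

Each contributed unit returns 3.9/7 = 0.5571 to its contributor — below 1 — so contributing 0 is dominant for every player. At the Nash equilibrium everyone keeps their 27, and the group total is 7 × 27 = 189.
Each contributed unit returns 3.900 to the group as a whole (0.5571 to each of 7 players), which exceeds 1, so the social optimum is full contribution: group total = 3.900 × 189 = 737.10.
Efficiency loss = 737.10 − 189 = 548.10.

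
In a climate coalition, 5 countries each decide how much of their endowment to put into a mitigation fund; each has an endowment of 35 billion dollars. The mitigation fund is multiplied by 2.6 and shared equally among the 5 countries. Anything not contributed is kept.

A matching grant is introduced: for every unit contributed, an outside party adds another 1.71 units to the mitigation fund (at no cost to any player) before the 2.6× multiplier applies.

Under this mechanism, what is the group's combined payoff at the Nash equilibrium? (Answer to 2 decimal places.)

With the mechanism, a contributed unit returns 2.6 × 2.71 / 5 = 1.4092 per unit of net cost to the contributor — now above 1 — so contributing fully is weakly dominant for every player.
At the Nash equilibrium everyone contributes 35. Group total payoff = 2.6 × 2.71 × 175 = 1233.05.

1233.05 billion dollars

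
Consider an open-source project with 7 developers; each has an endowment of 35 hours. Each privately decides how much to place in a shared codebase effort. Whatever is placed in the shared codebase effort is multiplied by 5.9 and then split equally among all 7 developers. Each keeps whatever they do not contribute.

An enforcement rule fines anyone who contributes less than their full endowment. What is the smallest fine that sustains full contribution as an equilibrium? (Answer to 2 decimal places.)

Given the others contribute fully, the best deviation is to contribute 0 (any partial contribution still incurs the fine and gives up units whose private return 0.8429 is below 1).
Deviating from 35 to 0 saves 35 hours but forfeits the deviator's share of the drop in the shared codebase effort: 5.9/7 × 35 = 29.50.
So the deviation gain is 35 − 29.50 = 5.50, and the fine must be at least 5.50 hours to wipe it out.

5.50 hours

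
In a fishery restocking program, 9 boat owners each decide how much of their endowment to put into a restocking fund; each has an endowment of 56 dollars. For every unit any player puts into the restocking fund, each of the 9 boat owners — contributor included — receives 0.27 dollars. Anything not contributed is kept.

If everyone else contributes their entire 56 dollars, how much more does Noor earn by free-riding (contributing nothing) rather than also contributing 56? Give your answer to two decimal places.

40.88 dollars

Switching from a contribution of 56 to 0 lets Noor keep an extra 56 dollars, but lowers the restocking fund by 56, which costs Noor their own share of that drop: 0.27 × 56 = 15.12.
Net gain = 56 − 15.12 = 40.88. The private return per contributed unit (0.27) is below 1, so free-riding is indeed the best response regardless of what the others do.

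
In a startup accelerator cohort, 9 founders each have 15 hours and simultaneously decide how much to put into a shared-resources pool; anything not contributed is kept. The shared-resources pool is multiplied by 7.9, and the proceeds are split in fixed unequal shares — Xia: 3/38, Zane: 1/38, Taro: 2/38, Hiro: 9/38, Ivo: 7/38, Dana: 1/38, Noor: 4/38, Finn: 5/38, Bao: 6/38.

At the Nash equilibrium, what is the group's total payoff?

549.00 hours

Each unit j contributes comes back to j as 7.9 × (j's share), so j prefers to contribute only if that share exceeds 1/7.9 = 0.1266; otherwise keeping the unit dominates.
The shares above 0.1266 belong to Hiro, Ivo, Finn and Bao, contributing 15 each; the remaining 5 contribute 0. Total contributed: 60.
The shared-resources pool pays out 7.9 × 60 = 474.00 in total (split across the unequal shares, but the aggregate is all that matters for the group sum).
The 5 free-riders keep 15 each, adding 75. Group total = 75 + 474.00 = 549.00.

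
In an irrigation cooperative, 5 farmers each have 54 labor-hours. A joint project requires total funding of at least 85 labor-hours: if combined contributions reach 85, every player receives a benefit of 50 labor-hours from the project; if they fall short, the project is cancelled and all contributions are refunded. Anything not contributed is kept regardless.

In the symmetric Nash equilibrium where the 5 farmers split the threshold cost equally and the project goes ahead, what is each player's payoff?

87 labor-hours

Equal share of the threshold: 85/5 = 17.
At this profile no one gains by cutting their contribution: any cut drops the total below 85, the project is cancelled, contributions are refunded, and the deviator ends with 54, which is less than 54 − 17 + 50 = 87. Contributing more than 17 just wastes the excess. So contributing exactly 17 is a best response.
Each player's payoff: 54 − 17 + 50 = 87.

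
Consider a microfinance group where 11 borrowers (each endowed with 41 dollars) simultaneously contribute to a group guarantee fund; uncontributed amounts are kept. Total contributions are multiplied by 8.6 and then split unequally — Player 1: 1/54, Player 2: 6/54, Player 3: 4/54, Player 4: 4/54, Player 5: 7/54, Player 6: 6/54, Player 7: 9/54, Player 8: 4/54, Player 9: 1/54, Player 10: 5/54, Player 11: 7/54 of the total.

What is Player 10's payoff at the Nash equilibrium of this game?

138.94 dollars

For player j, contributing a unit is worthwhile iff 8.6 × (j's share) ≥ 1, i.e. iff j's share is at least 0.1163.
Player 5, Player 7 and Player 11 clear that bar, contributing 41 each; the remaining 8 contribute 0. Total contributed: 123.
Player 10 keeps 41 and receives 8.6 × 123 × 5/54 = 97.94 from the group guarantee fund, for a payoff of 138.94.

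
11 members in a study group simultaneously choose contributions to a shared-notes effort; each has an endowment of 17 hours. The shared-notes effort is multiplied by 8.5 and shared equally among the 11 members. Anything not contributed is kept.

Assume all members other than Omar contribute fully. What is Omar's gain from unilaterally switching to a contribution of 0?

3.86 hours

Switching from a contribution of 17 to 0 lets Omar keep an extra 17 hours, but lowers the shared-notes effort by 17, which costs Omar their own share of that drop: 8.5/11 × 17 = 13.14.
Net gain = 17 − 13.14 = 3.86. The private return per contributed unit (0.7727) is below 1, so free-riding is indeed the best response regardless of what the others do.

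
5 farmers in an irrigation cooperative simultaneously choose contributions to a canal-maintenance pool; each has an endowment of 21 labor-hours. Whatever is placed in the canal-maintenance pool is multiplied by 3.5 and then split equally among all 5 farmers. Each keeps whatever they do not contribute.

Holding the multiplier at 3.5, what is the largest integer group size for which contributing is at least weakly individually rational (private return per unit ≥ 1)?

3

Private return per unit is 3.5/(group size), which is ≥ 1 whenever the group size is ≤ 3.5.
The largest such integer is 3.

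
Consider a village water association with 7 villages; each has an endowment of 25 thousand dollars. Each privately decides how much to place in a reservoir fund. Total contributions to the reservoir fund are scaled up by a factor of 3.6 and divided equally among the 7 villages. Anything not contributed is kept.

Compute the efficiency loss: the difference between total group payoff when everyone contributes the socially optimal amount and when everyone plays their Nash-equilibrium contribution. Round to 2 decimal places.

Each contributed unit returns 3.6/7 = 0.5143 to its contributor — below 1 — so contributing 0 is dominant for every player. At the Nash equilibrium everyone keeps their 25, and the group total is 7 × 25 = 175.
Each contributed unit returns 3.600 to the group as a whole (0.5143 to each of 7 players), which exceeds 1, so the social optimum is full contribution: group total = 3.600 × 175 = 630.00.
Efficiency loss = 630.00 − 175 = 455.00.

455.00 thousand dollars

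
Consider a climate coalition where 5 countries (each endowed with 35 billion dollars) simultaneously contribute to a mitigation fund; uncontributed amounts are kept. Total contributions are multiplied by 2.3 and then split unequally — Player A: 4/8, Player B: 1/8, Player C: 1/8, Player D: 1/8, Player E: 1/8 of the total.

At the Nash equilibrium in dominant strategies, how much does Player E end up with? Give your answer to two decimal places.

45.06 billion dollars

Each unit j contributes comes back to j as 2.3 × (j's share), so j prefers to contribute only if that share exceeds 1/2.3 = 0.4348; otherwise keeping the unit dominates.
Only Player A (4/8) clears that bar, contributing 35; the remaining 4 contribute 0. Total contributed: 35.
Player E keeps 35 and receives 2.3 × 35 × 1/8 = 10.06 from the mitigation fund, for a payoff of 45.06.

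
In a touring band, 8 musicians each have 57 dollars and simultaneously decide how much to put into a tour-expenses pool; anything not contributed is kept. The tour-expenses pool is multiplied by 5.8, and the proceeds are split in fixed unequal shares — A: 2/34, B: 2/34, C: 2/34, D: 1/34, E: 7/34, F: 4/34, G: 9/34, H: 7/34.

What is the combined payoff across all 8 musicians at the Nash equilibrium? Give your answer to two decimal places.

Each unit j contributes comes back to j as 5.8 × (j's share), so j prefers to contribute only if that share exceeds 1/5.8 = 0.1724; otherwise keeping the unit dominates.
E, G and H are above the threshold, contributing 57 each; the remaining 5 contribute 0. Total contributed: 171.
The tour-expenses pool pays out 5.8 × 171 = 991.80 in total (split across the unequal shares, but the aggregate is all that matters for the group sum).
The 5 free-riders keep 57 each, adding 285. Group total = 285 + 991.80 = 1276.80.

1276.80 dollars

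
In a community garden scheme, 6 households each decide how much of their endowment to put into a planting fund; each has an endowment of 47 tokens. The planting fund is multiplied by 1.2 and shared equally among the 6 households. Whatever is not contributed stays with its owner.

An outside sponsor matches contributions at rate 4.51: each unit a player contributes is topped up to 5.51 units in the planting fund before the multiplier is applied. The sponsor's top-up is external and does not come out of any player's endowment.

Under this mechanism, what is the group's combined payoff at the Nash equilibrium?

Under the mechanism each unit contributed yields 1.2 × 5.51 / 6 = 1.1020 back to its contributor per unit of net cost, which exceeds 1, making full contribution the dominant choice for everyone.
At the Nash equilibrium everyone contributes 47. Group total payoff = 1.2 × 5.51 × 282 = 1864.58.

1864.58 tokens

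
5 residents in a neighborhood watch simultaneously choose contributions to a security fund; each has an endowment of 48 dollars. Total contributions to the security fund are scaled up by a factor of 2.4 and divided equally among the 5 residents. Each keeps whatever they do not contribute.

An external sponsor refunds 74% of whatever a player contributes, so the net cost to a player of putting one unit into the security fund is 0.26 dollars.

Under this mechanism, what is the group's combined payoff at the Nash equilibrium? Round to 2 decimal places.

Under the mechanism each unit contributed yields (2.4/5) / 0.26 = 1.8462 back to its contributor per unit of net cost, which exceeds 1, making full contribution the dominant choice for everyone.
At the Nash equilibrium everyone contributes 48. Group total payoff = 5 × (48 × 0.74 + 2.4 × 48) = 753.60.

753.60 dollars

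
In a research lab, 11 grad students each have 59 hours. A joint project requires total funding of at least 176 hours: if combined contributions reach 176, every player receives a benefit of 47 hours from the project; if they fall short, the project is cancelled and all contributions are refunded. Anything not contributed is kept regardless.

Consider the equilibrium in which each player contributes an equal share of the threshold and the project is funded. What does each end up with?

Equal share of the threshold: 176/11 = 16.
At this profile no one gains by cutting their contribution: any cut drops the total below 176, the project is cancelled, contributions are refunded, and the deviator ends with 59, which is less than 59 − 16 + 47 = 90. Contributing more than 16 just wastes the excess. So contributing exactly 16 is a best response.
Each player's payoff: 59 − 16 + 47 = 90.

90 hours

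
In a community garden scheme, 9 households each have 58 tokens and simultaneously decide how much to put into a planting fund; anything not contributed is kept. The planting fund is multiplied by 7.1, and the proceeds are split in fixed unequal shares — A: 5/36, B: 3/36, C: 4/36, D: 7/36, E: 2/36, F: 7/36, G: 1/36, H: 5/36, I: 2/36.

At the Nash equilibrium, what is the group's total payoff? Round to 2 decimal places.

A player with share s gets back 7.1·s per unit contributed, so full contribution is dominant for anyone with s > 1/7.1 = 0.1408 and zero contribution is dominant for anyone below.
D and F clear that bar, contributing 58 each; the remaining 7 contribute 0. Total contributed: 116.
The planting fund pays out 7.1 × 116 = 823.60 in total (split across the unequal shares, but the aggregate is all that matters for the group sum).
The 7 free-riders keep 58 each, adding 406. Group total = 406 + 823.60 = 1229.60.

1229.60 tokens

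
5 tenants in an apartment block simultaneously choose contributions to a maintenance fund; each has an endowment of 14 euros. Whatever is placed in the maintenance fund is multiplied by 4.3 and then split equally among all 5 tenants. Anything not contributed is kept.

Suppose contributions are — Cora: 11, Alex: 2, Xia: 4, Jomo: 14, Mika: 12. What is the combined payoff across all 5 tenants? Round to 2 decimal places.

Total contributed: 11 + 2 + 4 + 14 + 12 = 43; total kept: 5 × 14 − 43 = 27.
The maintenance fund pays out 4.3 × 43 = 184.90 in aggregate.
Group total = 27 + 184.90 = 211.90.

211.90 euros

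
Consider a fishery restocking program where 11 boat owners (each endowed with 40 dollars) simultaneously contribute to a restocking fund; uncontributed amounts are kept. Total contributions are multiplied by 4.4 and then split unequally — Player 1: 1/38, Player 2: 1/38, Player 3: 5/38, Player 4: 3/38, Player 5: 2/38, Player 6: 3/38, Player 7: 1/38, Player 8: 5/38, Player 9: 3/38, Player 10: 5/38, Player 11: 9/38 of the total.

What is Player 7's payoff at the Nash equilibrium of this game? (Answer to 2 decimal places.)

44.63 dollars

Player j's private return per contributed unit is 4.4 × (j's share). Contributing is weakly dominant for j when that share is at least 1/4.4 = 0.2273, and contributing 0 is dominant otherwise.
Only Player 11 (9/38) clears that bar, contributing 40; the remaining 10 contribute 0. Total contributed: 40.
Player 7 keeps 40 and receives 4.4 × 40 × 1/38 = 4.63 from the restocking fund, for a payoff of 44.63.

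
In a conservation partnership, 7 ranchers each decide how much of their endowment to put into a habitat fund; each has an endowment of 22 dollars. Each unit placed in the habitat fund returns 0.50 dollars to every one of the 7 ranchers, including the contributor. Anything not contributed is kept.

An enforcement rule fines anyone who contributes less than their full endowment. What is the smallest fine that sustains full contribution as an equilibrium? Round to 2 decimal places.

Given the others contribute fully, the best deviation is to contribute 0 (any partial contribution still incurs the fine and gives up units whose private return 0.50 is below 1).
Deviating from 22 to 0 saves 22 dollars but forfeits the deviator's share of the drop in the habitat fund: 0.50 × 22 = 11.00.
So the deviation gain is 22 − 11.00 = 11.00, and the fine must be at least 11.00 dollars to wipe it out.

11.00 dollars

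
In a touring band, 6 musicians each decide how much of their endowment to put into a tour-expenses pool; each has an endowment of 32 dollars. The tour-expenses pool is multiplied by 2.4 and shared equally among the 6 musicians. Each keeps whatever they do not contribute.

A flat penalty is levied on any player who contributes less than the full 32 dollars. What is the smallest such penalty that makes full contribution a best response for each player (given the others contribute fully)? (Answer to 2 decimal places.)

Given the others contribute fully, the best deviation is to contribute 0 (any partial contribution still incurs the fine and gives up units whose private return 0.4000 is below 1).
Deviating from 32 to 0 saves 32 dollars but forfeits the deviator's share of the drop in the tour-expenses pool: 2.4/6 × 32 = 12.80.
So the deviation gain is 32 − 12.80 = 19.20, and the fine must be at least 19.20 dollars to wipe it out.

19.20 dollars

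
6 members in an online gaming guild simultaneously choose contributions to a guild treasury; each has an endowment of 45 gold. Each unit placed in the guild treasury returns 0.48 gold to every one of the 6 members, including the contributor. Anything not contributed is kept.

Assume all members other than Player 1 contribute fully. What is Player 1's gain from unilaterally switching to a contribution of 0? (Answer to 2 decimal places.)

23.40 gold

Switching from a contribution of 45 to 0 lets Player 1 keep an extra 45 gold, but lowers the guild treasury by 45, which costs Player 1 their own share of that drop: 0.48 × 45 = 21.60.
Net gain = 45 − 21.60 = 23.40. The private return per contributed unit (0.48) is below 1, so free-riding is indeed the best response regardless of what the others do.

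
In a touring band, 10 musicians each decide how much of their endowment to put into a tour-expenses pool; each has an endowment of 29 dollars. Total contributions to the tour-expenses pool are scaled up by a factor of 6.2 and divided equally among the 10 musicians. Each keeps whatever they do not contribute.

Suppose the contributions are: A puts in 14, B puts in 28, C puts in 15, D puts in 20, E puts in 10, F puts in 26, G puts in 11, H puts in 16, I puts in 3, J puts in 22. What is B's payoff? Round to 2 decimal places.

Total contributed: 14 + 28 + 15 + 20 + 10 + 26 + 11 + 16 + 3 + 22 = 165.
Each receives 6.2 × 165 / 10 = 102.30 from the tour-expenses pool.
B keeps 29 − 28 = 1, so B's payoff is 1 + 102.30 = 103.30.

103.30 dollars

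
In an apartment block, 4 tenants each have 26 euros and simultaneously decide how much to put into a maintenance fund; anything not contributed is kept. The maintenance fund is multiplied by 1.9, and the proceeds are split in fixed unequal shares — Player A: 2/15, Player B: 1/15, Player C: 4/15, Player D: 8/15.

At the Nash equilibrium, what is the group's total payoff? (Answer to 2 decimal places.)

For player j, contributing a unit is worthwhile iff 1.9 × (j's share) ≥ 1, i.e. iff j's share is at least 0.5263.
The only share above 0.5263 is Player D's 8/15, contributing 26; the remaining 3 contribute 0. Total contributed: 26.
The maintenance fund pays out 1.9 × 26 = 49.40 in total (split across the unequal shares, but the aggregate is all that matters for the group sum).
The 3 free-riders keep 26 each, adding 78. Group total = 78 + 49.40 = 127.40.

127.40 euros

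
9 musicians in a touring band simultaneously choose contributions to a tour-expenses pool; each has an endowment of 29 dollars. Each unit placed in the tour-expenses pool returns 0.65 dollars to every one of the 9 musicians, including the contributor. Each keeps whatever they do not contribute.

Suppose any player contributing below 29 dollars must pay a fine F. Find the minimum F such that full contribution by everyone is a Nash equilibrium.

10.15 dollars

Given the others contribute fully, the best deviation is to contribute 0 (any partial contribution still incurs the fine and gives up units whose private return 0.65 is below 1).
Deviating from 29 to 0 saves 29 dollars but forfeits the deviator's share of the drop in the tour-expenses pool: 0.65 × 29 = 18.85.
So the deviation gain is 29 − 18.85 = 10.15, and the fine must be at least 10.15 dollars to wipe it out.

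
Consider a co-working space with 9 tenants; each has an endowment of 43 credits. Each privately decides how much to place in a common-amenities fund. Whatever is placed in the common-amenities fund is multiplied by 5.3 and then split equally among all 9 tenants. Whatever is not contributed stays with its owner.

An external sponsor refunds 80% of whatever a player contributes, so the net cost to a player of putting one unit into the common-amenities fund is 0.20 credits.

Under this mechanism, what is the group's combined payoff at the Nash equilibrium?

The effective private return per unit is now (5.3/9) / 0.20 = 2.9444 > 1, so every player's dominant strategy flips to full contribution.
At the Nash equilibrium everyone contributes 43. Group total payoff = 9 × (43 × 0.80 + 5.3 × 43) = 2360.70.

2360.70 credits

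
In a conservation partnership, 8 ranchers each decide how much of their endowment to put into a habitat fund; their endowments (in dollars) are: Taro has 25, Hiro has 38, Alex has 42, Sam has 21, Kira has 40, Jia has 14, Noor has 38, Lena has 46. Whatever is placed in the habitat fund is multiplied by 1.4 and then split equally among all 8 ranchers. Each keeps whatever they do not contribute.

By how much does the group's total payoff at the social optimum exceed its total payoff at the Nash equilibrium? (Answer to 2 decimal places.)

105.60 dollars

The private return per contributed unit is 1.4/8 = 0.1750 < 1 for every player regardless of endowment, so the Nash equilibrium is zero contribution and the group total is Σ E_j = 25 + 38 + 42 + 21 + 40 + 14 + 38 + 46 = 264.
Each contributed unit returns 1.400 to the group, so the social optimum is full contribution by everyone: group total = 1.400 × 264 = 369.60.
Efficiency loss = (1.400 − 1) × 264 = 105.60.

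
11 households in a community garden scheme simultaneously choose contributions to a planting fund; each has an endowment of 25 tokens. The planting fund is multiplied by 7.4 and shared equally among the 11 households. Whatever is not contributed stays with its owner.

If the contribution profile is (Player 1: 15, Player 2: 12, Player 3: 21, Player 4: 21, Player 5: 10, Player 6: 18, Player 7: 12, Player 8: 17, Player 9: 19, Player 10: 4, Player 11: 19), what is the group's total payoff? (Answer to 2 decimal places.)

1350.20 tokens

Total contributed: 15 + 12 + 21 + 21 + 10 + 18 + 12 + 17 + 19 + 4 + 19 = 168; total kept: 11 × 25 − 168 = 107.
The planting fund pays out 7.4 × 168 = 1243.20 in aggregate.
Group total = 107 + 1243.20 = 1350.20.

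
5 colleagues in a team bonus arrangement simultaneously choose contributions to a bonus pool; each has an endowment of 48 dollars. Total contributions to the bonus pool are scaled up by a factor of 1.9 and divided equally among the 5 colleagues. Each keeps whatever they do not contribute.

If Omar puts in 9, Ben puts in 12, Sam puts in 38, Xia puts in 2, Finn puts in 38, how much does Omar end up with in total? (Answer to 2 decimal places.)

Total contributed: 9 + 12 + 38 + 2 + 38 = 99.
Each receives 1.9 × 99 / 5 = 37.62 from the bonus pool.
Omar keeps 48 − 9 = 39, so Omar's payoff is 39 + 37.62 = 76.62.

76.62 dollars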